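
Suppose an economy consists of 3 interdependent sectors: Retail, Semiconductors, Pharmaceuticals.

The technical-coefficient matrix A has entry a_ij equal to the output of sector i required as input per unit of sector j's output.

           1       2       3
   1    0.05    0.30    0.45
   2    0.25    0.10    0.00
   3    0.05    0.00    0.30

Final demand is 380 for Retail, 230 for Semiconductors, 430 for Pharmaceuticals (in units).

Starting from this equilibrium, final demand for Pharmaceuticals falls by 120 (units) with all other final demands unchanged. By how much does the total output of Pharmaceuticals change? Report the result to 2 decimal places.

I − A =
  [   0.95    -0.30    -0.45]
  [  -0.25     0.90     0.00]
  [  -0.05     0.00     0.70]
Cofactors of I−A, C_ij = (−1)^(i+j)·(minor ij) (rows/columns in the sector order above):
  C_11 = (0.90)(0.70) − (0.00)(0.00) = 0.6300
  C_12 = −[(-0.25)(0.70) − (0.00)(-0.05)] = 0.1750
  C_13 = (-0.25)(0.00) − (0.90)(-0.05) = 0.0450
  C_21 = −[(-0.30)(0.70) − (-0.45)(0.00)] = 0.2100
  C_22 = (0.95)(0.70) − (-0.45)(-0.05) = 0.6425
  C_23 = −[(0.95)(0.00) − (-0.30)(-0.05)] = 0.0150
  C_31 = (-0.30)(0.00) − (-0.45)(0.90) = 0.4050
  C_32 = −[(0.95)(0.00) − (-0.45)(-0.25)] = 0.1125
  C_33 = (0.95)(0.90) − (-0.30)(-0.25) = 0.7800
det(I−A) = Σ_j (I−A)_1j·C_1j = (0.95)(0.6300) + (-0.30)(0.1750) + (-0.45)(0.0450) = 0.52575
adj(I−A) = Cᵀ =
  [ 0.6300   0.2100   0.4050]
  [ 0.1750   0.6425   0.1125]
  [ 0.0450   0.0150   0.7800]
(I − A)⁻¹ = adj(I−A) / det(I−A) ≈
  [   1.1983     0.3994     0.7703]
  [   0.3329     1.2221     0.2140]
  [   0.0856     0.0285     1.4836]
Δx = (I − A)⁻¹ Δd with Δd having -120 in the Pharmaceuticals component and 0 elsewhere.
So Δx_3 = L_33 · (-120), where L_33 = adj(I−A)_33 / det(I−A) = 0.7800 / 0.52575.
Δx_3 = 0.7800 × (-120) / 0.52575 = -93.60 / 0.52575 ≈ -178.03.

Δx_3 = -178.03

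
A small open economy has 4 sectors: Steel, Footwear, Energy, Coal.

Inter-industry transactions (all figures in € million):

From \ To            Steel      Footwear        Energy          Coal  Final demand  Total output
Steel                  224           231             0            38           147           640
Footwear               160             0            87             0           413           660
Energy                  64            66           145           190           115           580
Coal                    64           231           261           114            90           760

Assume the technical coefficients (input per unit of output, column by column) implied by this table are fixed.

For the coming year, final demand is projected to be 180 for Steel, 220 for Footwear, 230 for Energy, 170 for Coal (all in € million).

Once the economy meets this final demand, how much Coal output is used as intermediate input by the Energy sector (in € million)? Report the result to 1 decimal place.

z_CE = 331.9

Technical coefficients a_ij = z_ij / X_j:
  a_SS = 224/640 = 0.35, a_FS = 160/640 = 0.25, a_ES = 64/640 = 0.10, a_CS = 64/640 = 0.10
  a_SF = 231/660 = 0.35, a_FF = 0/660 = 0.00, a_EF = 66/660 = 0.10, a_CF = 231/660 = 0.35
  a_SE = 0/580 = 0.00, a_FE = 87/580 = 0.15, a_EE = 145/580 = 0.25, a_CE = 261/580 = 0.45
  a_SC = 38/760 = 0.05, a_FC = 0/760 = 0.00, a_EC = 190/760 = 0.25, a_CC = 114/760 = 0.15
I − A =
  [   0.65    -0.35     0.00    -0.05]
  [  -0.25     1.00    -0.15     0.00]
  [  -0.10    -0.10     0.75    -0.25]
  [  -0.10    -0.35    -0.45     0.85]
Compute the cofactors C_ij = (−1)^(i+j)·(3×3 minor ij) of I−A; the adjugate is their transpose:
adj(I−A) = Cᵀ =
  [ 0.499125   0.199125   0.069750   0.049875]
  [ 0.147750   0.335250   0.087750   0.034500]
  [ 0.153125   0.151875   0.468750   0.146875]
  [ 0.200625   0.241875   0.292500   0.406875]
det(I−A) = Σ_j (I−A)_1j·C_1j = (0.65)(0.499125) + (-0.35)(0.147750) + (0.00)(0.153125) + (-0.05)(0.200625) = 0.2626875
(I − A)⁻¹ = adj(I−A) / det(I−A) ≈
  [   1.9001     0.7580     0.2655     0.1899]
  [   0.5625     1.2762     0.3340     0.1313]
  [   0.5829     0.5782     1.7844     0.5591]
  [   0.7637     0.9208     1.1135     1.5489]
First solve x = (I − A)⁻¹ d = adj(I−A)·d / det(I−A); in particular x_E = (0.153125·180 + 0.151875·220 + 0.468750·230 + 0.146875·170) / 0.2626875 = 193.75625 / 0.2626875 ≈ 737.592.
Intermediate flow from C to E: z_CE = a_CE · x_E = 0.45 × 193.75625 / 0.2626875 = 87.1903125 / 0.2626875 ≈ 331.9.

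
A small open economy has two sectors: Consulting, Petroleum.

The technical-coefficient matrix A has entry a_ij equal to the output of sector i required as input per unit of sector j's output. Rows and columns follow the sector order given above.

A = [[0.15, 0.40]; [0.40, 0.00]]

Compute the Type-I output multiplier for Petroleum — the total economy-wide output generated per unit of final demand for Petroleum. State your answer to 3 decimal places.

m_2 = 1.812

I − A =
  [   0.85    -0.40]
  [  -0.40     1.00]
det(I−A) = (0.85)(1.00) − (-0.40)(-0.40) = 0.6900
adj(I−A) = [[1.00, 0.40], [0.40, 0.85]]
(I − A)⁻¹ = adj(I−A) / det(I−A) ≈
  [   1.4493     0.5797]
  [   0.5797     1.2319]
The output multiplier for sector j is the column-j sum of the Leontief inverse (I − A)⁻¹ = adj(I−A) / det(I−A).
Column 2 of adj(I−A): (0.40, 0.85); det(I−A) = 0.6900.
m_2 = (0.40 + 0.85) / 0.6900 = 1.25 / 0.6900 ≈ 1.812.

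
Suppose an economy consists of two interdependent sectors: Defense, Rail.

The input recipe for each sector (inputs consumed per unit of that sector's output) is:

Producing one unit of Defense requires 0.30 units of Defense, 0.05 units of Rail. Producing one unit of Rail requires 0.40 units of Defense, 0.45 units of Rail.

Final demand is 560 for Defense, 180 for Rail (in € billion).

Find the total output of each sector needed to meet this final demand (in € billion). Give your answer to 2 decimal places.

I − A =
  [   0.70    -0.40]
  [  -0.05     0.55]
det(I−A) = (0.70)(0.55) − (-0.40)(-0.05) = 0.3650
adj(I−A) = [[0.55, 0.40], [0.05, 0.70]]
(I − A)⁻¹ = adj(I−A) / det(I−A) ≈
  [   1.5068     1.0959]
  [   0.1370     1.9178]
x = (I − A)⁻¹ d = adj(I−A)·d / det(I−A), with det(I−A) = 0.3650:
  x_1 = (0.55·560 + 0.40·180) / 0.3650 = 380.00 / 0.3650 ≈ 1041.10
  x_2 = (0.05·560 + 0.70·180) / 0.3650 = 154.00 / 0.3650 ≈ 421.92

x_1 = 1041.10, x_2 = 421.92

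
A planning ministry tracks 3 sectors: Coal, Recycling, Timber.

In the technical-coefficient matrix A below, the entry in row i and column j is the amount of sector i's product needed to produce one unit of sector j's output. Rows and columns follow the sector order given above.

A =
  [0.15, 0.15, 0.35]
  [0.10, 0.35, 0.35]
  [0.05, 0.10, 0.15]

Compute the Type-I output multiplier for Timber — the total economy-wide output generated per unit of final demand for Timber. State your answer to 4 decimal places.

m_T = 2.8074

I − A =
  [   0.85    -0.15    -0.35]
  [  -0.10     0.65    -0.35]
  [  -0.05    -0.10     0.85]
Cofactors of I−A, C_ij = (−1)^(i+j)·(minor ij) (rows/columns in the sector order above):
  C_11 = (0.65)(0.85) − (-0.35)(-0.10) = 0.5175
  C_12 = −[(-0.10)(0.85) − (-0.35)(-0.05)] = 0.1025
  C_13 = (-0.10)(-0.10) − (0.65)(-0.05) = 0.0425
  C_21 = −[(-0.15)(0.85) − (-0.35)(-0.10)] = 0.1625
  C_22 = (0.85)(0.85) − (-0.35)(-0.05) = 0.7050
  C_23 = −[(0.85)(-0.10) − (-0.15)(-0.05)] = 0.0925
  C_31 = (-0.15)(-0.35) − (-0.35)(0.65) = 0.2800
  C_32 = −[(0.85)(-0.35) − (-0.35)(-0.10)] = 0.3325
  C_33 = (0.85)(0.65) − (-0.15)(-0.10) = 0.5375
det(I−A) = Σ_j (I−A)_1j·C_1j = (0.85)(0.5175) + (-0.15)(0.1025) + (-0.35)(0.0425) = 0.409625
adj(I−A) = Cᵀ =
  [ 0.5175   0.1625   0.2800]
  [ 0.1025   0.7050   0.3325]
  [ 0.0425   0.0925   0.5375]
(I − A)⁻¹ = adj(I−A) / det(I−A) ≈
  [   1.26335     0.39670     0.68355]
  [   0.25023     1.72109     0.81172]
  [   0.10375     0.22582     1.31218]
The output multiplier for sector j is the column-j sum of the Leontief inverse (I − A)⁻¹ = adj(I−A) / det(I−A).
Column T of adj(I−A): (0.2800, 0.3325, 0.5375); det(I−A) = 0.409625.
m_T = (0.2800 + 0.3325 + 0.5375) / 0.409625 = 1.15 / 0.409625 ≈ 2.8074.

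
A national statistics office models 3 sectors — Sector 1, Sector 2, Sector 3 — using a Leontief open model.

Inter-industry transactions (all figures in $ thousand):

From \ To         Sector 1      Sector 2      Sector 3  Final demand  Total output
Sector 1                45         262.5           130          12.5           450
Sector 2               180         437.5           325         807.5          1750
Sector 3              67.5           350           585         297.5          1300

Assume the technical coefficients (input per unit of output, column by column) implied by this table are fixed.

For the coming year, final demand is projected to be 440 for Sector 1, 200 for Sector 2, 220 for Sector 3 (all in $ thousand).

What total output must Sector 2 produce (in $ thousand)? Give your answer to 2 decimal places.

Technical coefficients a_ij = z_ij / X_j:
  a_11 = 45/450 = 0.10, a_21 = 180/450 = 0.40, a_31 = 67.5/450 = 0.15
  a_12 = 262.5/1750 = 0.15, a_22 = 437.5/1750 = 0.25, a_32 = 350/1750 = 0.20
  a_13 = 130/1300 = 0.10, a_23 = 325/1300 = 0.25, a_33 = 585/1300 = 0.45
I − A =
  [   0.90    -0.15    -0.10]
  [  -0.40     0.75    -0.25]
  [  -0.15    -0.20     0.55]
Cofactors of I−A, C_ij = (−1)^(i+j)·(minor ij) (rows/columns in the sector order above):
  C_11 = (0.75)(0.55) − (-0.25)(-0.20) = 0.3625
  C_12 = −[(-0.40)(0.55) − (-0.25)(-0.15)] = 0.2575
  C_13 = (-0.40)(-0.20) − (0.75)(-0.15) = 0.1925
  C_21 = −[(-0.15)(0.55) − (-0.10)(-0.20)] = 0.1025
  C_22 = (0.90)(0.55) − (-0.10)(-0.15) = 0.4800
  C_23 = −[(0.90)(-0.20) − (-0.15)(-0.15)] = 0.2025
  C_31 = (-0.15)(-0.25) − (-0.10)(0.75) = 0.1125
  C_32 = −[(0.90)(-0.25) − (-0.10)(-0.40)] = 0.2650
  C_33 = (0.90)(0.75) − (-0.15)(-0.40) = 0.6150
det(I−A) = Σ_j (I−A)_1j·C_1j = (0.90)(0.3625) + (-0.15)(0.2575) + (-0.10)(0.1925) = 0.268375
adj(I−A) = Cᵀ =
  [ 0.3625   0.1025   0.1125]
  [ 0.2575   0.4800   0.2650]
  [ 0.1925   0.2025   0.6150]
(I − A)⁻¹ = adj(I−A) / det(I−A) ≈
  [   1.3507     0.3819     0.4192]
  [   0.9595     1.7885     0.9874]
  [   0.7173     0.7545     2.2916]
x = (I − A)⁻¹ d = adj(I−A)·d / det(I−A), with det(I−A) = 0.268375:
  x_1 = (0.3625·440 + 0.1025·200 + 0.1125·220) / 0.268375 = 204.75 / 0.268375 ≈ 762.93
  x_2 = (0.2575·440 + 0.4800·200 + 0.2650·220) / 0.268375 = 267.60 / 0.268375 ≈ 997.11
  x_3 = (0.1925·440 + 0.2025·200 + 0.6150·220) / 0.268375 = 260.50 / 0.268375 ≈ 970.66

x_2 = 997.11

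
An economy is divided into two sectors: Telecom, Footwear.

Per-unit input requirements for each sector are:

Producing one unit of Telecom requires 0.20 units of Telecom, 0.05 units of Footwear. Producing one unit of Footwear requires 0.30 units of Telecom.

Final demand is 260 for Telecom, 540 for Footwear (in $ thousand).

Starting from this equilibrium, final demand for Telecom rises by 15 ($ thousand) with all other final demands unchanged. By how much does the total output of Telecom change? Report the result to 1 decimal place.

I − A =
  [   0.80    -0.30]
  [  -0.05     1.00]
det(I−A) = (0.80)(1.00) − (-0.30)(-0.05) = 0.7850
adj(I−A) = [[1.00, 0.30], [0.05, 0.80]]
(I − A)⁻¹ = adj(I−A) / det(I−A) ≈
  [   1.2739     0.3822]
  [   0.0637     1.0191]
Δx = (I − A)⁻¹ Δd with Δd having +15 in the Telecom component and 0 elsewhere.
So Δx_T = L_TT · (+15), where L_TT = adj(I−A)_TT / det(I−A) = 1.00 / 0.7850.
Δx_T = 1.00 × (+15) / 0.7850 = 15.00 / 0.7850 ≈ 19.1.

Δx_T = 19.1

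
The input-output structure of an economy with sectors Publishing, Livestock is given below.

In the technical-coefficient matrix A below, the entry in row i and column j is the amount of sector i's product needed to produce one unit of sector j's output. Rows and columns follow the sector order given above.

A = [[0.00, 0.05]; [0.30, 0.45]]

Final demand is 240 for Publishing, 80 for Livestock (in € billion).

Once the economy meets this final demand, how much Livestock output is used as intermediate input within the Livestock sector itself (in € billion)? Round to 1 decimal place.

z_22 = 127.9

I − A =
  [   1.00    -0.05]
  [  -0.30     0.55]
det(I−A) = (1.00)(0.55) − (-0.05)(-0.30) = 0.5350
adj(I−A) = [[0.55, 0.05], [0.30, 1.00]]
(I − A)⁻¹ = adj(I−A) / det(I−A) ≈
  [   1.0280     0.0935]
  [   0.5607     1.8692]
First solve x = (I − A)⁻¹ d = adj(I−A)·d / det(I−A); in particular x_2 = (0.30·240 + 1.00·80) / 0.5350 = 152.00 / 0.5350 ≈ 284.112.
Intermediate flow from 2 to 2: z_22 = a_22 · x_2 = 0.45 × 152.00 / 0.5350 = 68.40 / 0.5350 ≈ 127.9.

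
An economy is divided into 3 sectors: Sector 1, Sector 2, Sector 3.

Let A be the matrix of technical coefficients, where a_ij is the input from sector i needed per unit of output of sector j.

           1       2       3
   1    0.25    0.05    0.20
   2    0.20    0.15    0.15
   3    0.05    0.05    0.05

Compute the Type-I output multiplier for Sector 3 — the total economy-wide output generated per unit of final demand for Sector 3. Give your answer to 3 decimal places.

I − A =
  [   0.75    -0.05    -0.20]
  [  -0.20     0.85    -0.15]
  [  -0.05    -0.05     0.95]
Cofactors of I−A, C_ij = (−1)^(i+j)·(minor ij) (rows/columns in the sector order above):
  C_11 = (0.85)(0.95) − (-0.15)(-0.05) = 0.8000
  C_12 = −[(-0.20)(0.95) − (-0.15)(-0.05)] = 0.1975
  C_13 = (-0.20)(-0.05) − (0.85)(-0.05) = 0.0525
  C_21 = −[(-0.05)(0.95) − (-0.20)(-0.05)] = 0.0575
  C_22 = (0.75)(0.95) − (-0.20)(-0.05) = 0.7025
  C_23 = −[(0.75)(-0.05) − (-0.05)(-0.05)] = 0.0400
  C_31 = (-0.05)(-0.15) − (-0.20)(0.85) = 0.1775
  C_32 = −[(0.75)(-0.15) − (-0.20)(-0.20)] = 0.1525
  C_33 = (0.75)(0.85) − (-0.05)(-0.20) = 0.6275
det(I−A) = Σ_j (I−A)_1j·C_1j = (0.75)(0.8000) + (-0.05)(0.1975) + (-0.20)(0.0525) = 0.579625
adj(I−A) = Cᵀ =
  [ 0.8000   0.0575   0.1775]
  [ 0.1975   0.7025   0.1525]
  [ 0.0525   0.0400   0.6275]
(I − A)⁻¹ = adj(I−A) / det(I−A) ≈
  [   1.3802     0.0992     0.3062]
  [   0.3407     1.2120     0.2631]
  [   0.0906     0.0690     1.0826]
The output multiplier for sector j is the column-j sum of the Leontief inverse (I − A)⁻¹ = adj(I−A) / det(I−A).
Column 3 of adj(I−A): (0.1775, 0.1525, 0.6275); det(I−A) = 0.579625.
m_3 = (0.1775 + 0.1525 + 0.6275) / 0.579625 = 0.9575 / 0.579625 ≈ 1.652.

m_3 = 1.652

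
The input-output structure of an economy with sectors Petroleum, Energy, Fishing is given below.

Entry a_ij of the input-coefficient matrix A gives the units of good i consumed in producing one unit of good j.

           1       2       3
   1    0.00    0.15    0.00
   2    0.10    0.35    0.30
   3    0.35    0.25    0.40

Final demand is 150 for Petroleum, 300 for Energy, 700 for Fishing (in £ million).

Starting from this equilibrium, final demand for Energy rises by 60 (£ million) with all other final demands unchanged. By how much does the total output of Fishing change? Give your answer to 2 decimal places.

Δx_3 = 62.53

I − A =
  [   1.00    -0.15     0.00]
  [  -0.10     0.65    -0.30]
  [  -0.35    -0.25     0.60]
Cofactors of I−A, C_ij = (−1)^(i+j)·(minor ij) (rows/columns in the sector order above):
  C_11 = (0.65)(0.60) − (-0.30)(-0.25) = 0.3150
  C_12 = −[(-0.10)(0.60) − (-0.30)(-0.35)] = 0.1650
  C_13 = (-0.10)(-0.25) − (0.65)(-0.35) = 0.2525
  C_21 = −[(-0.15)(0.60) − (0.00)(-0.25)] = 0.0900
  C_22 = (1.00)(0.60) − (0.00)(-0.35) = 0.6000
  C_23 = −[(1.00)(-0.25) − (-0.15)(-0.35)] = 0.3025
  C_31 = (-0.15)(-0.30) − (0.00)(0.65) = 0.0450
  C_32 = −[(1.00)(-0.30) − (0.00)(-0.10)] = 0.3000
  C_33 = (1.00)(0.65) − (-0.15)(-0.10) = 0.6350
det(I−A) = Σ_j (I−A)_1j·C_1j = (1.00)(0.3150) + (-0.15)(0.1650) + (0.00)(0.2525) = 0.29025
adj(I−A) = Cᵀ =
  [ 0.3150   0.0900   0.0450]
  [ 0.1650   0.6000   0.3000]
  [ 0.2525   0.3025   0.6350]
(I − A)⁻¹ = adj(I−A) / det(I−A) ≈
  [   1.0853     0.3101     0.1550]
  [   0.5685     2.0672     1.0336]
  [   0.8699     1.0422     2.1878]
Δx = (I − A)⁻¹ Δd with Δd having +60 in the Energy component and 0 elsewhere.
So Δx_3 = L_32 · (+60), where L_32 = adj(I−A)_32 / det(I−A) = 0.3025 / 0.29025.
Δx_3 = 0.3025 × (+60) / 0.29025 = 18.15 / 0.29025 ≈ 62.53.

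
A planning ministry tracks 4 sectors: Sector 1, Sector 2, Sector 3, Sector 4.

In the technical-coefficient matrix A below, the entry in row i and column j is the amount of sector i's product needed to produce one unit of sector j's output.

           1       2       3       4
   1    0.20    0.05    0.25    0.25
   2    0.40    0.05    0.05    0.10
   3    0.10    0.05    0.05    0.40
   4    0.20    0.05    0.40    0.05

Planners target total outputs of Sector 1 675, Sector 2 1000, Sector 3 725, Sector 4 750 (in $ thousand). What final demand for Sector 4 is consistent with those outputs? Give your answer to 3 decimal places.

d_4 = 237.500

I − A =
  [   0.80    -0.05    -0.25    -0.25]
  [  -0.40     0.95    -0.05    -0.10]
  [  -0.10    -0.05     0.95    -0.40]
  [  -0.20    -0.05    -0.40     0.95]
d = (I − A) x:
  d_1 = (+0.80)·675 + (-0.05)·1000 + (-0.25)·725 + (-0.25)·750 = 121.250
  d_2 = (-0.40)·675 + (+0.95)·1000 + (-0.05)·725 + (-0.10)·750 = 568.750
  d_3 = (-0.10)·675 + (-0.05)·1000 + (+0.95)·725 + (-0.40)·750 = 271.250
  d_4 = (-0.20)·675 + (-0.05)·1000 + (-0.40)·725 + (+0.95)·750 = 237.500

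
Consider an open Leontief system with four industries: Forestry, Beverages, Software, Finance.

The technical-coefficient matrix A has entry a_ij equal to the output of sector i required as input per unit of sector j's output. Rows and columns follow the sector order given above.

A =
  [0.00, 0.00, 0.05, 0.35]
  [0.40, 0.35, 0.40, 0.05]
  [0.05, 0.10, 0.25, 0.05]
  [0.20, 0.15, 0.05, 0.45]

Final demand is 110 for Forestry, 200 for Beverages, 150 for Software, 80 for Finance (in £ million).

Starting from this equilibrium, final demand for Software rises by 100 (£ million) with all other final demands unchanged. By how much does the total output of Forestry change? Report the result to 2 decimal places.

I − A =
  [   1.00     0.00    -0.05    -0.35]
  [  -0.40     0.65    -0.40    -0.05]
  [  -0.05    -0.10     0.75    -0.05]
  [  -0.20    -0.15    -0.05     0.55]
Compute the cofactors C_ij = (−1)^(i+j)·(3×3 minor ij) of I−A; the adjugate is their transpose:
adj(I−A) = Cᵀ =
  [ 0.235625   0.044250   0.049875   0.158500]
  [ 0.186625   0.354750   0.213000   0.170375]
  [ 0.050000   0.058125   0.283500   0.062875]
  [ 0.141125   0.118125   0.102000   0.443875]
det(I−A) = Σ_j (I−A)_1j·C_1j = (1.00)(0.235625) + (0.00)(0.186625) + (-0.05)(0.050000) + (-0.35)(0.141125) = 0.18373125
(I − A)⁻¹ = adj(I−A) / det(I−A) ≈
  [   1.2824     0.2408     0.2715     0.8627]
  [   1.0157     1.9308     1.1593     0.9273]
  [   0.2721     0.3164     1.5430     0.3422]
  [   0.7681     0.6429     0.5552     2.4159]
Δx = (I − A)⁻¹ Δd with Δd having +100 in the Software component and 0 elsewhere.
So Δx_1 = L_13 · (+100), where L_13 = adj(I−A)_13 / det(I−A) = 0.049875 / 0.18373125.
Δx_1 = 0.049875 × (+100) / 0.18373125 = 4.9875 / 0.18373125 ≈ 27.15.

Δx_1 = 27.15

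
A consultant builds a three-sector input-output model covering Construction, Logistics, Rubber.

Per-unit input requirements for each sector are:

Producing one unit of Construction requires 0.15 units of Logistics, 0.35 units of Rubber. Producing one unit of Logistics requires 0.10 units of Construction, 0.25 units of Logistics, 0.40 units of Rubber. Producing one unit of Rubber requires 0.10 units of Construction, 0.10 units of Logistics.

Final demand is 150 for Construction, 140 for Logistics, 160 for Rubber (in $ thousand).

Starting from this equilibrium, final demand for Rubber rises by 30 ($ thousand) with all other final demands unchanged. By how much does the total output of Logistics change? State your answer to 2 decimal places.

Δx_L = 5.23

I − A =
  [   1.00    -0.10    -0.10]
  [  -0.15     0.75    -0.10]
  [  -0.35    -0.40     1.00]
Cofactors of I−A, C_ij = (−1)^(i+j)·(minor ij) (rows/columns in the sector order above):
  C_11 = (0.75)(1.00) − (-0.10)(-0.40) = 0.7100
  C_12 = −[(-0.15)(1.00) − (-0.10)(-0.35)] = 0.1850
  C_13 = (-0.15)(-0.40) − (0.75)(-0.35) = 0.3225
  C_21 = −[(-0.10)(1.00) − (-0.10)(-0.40)] = 0.1400
  C_22 = (1.00)(1.00) − (-0.10)(-0.35) = 0.9650
  C_23 = −[(1.00)(-0.40) − (-0.10)(-0.35)] = 0.4350
  C_31 = (-0.10)(-0.10) − (-0.10)(0.75) = 0.0850
  C_32 = −[(1.00)(-0.10) − (-0.10)(-0.15)] = 0.1150
  C_33 = (1.00)(0.75) − (-0.10)(-0.15) = 0.7350
det(I−A) = Σ_j (I−A)_1j·C_1j = (1.00)(0.7100) + (-0.10)(0.1850) + (-0.10)(0.3225) = 0.65925
adj(I−A) = Cᵀ =
  [ 0.7100   0.1400   0.0850]
  [ 0.1850   0.9650   0.1150]
  [ 0.3225   0.4350   0.7350]
(I − A)⁻¹ = adj(I−A) / det(I−A) ≈
  [   1.0770     0.2124     0.1289]
  [   0.2806     1.4638     0.1744]
  [   0.4892     0.6598     1.1149]
Δx = (I − A)⁻¹ Δd with Δd having +30 in the Rubber component and 0 elsewhere.
So Δx_L = L_LR · (+30), where L_LR = adj(I−A)_LR / det(I−A) = 0.1150 / 0.65925.
Δx_L = 0.1150 × (+30) / 0.65925 = 3.45 / 0.65925 ≈ 5.23.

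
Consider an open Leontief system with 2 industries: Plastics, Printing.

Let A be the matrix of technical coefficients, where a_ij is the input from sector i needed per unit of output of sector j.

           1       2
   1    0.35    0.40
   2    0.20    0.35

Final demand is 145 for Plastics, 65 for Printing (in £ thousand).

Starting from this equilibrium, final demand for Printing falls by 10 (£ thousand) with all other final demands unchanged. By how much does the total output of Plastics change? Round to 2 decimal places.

Δx_1 = -11.68

I − A =
  [   0.65    -0.40]
  [  -0.20     0.65]
det(I−A) = (0.65)(0.65) − (-0.40)(-0.20) = 0.3425
adj(I−A) = [[0.65, 0.40], [0.20, 0.65]]
(I − A)⁻¹ = adj(I−A) / det(I−A) ≈
  [   1.8978     1.1679]
  [   0.5839     1.8978]
Δx = (I − A)⁻¹ Δd with Δd having -10 in the Printing component and 0 elsewhere.
So Δx_1 = L_12 · (-10), where L_12 = adj(I−A)_12 / det(I−A) = 0.40 / 0.3425.
Δx_1 = 0.40 × (-10) / 0.3425 = -4.00 / 0.3425 ≈ -11.68.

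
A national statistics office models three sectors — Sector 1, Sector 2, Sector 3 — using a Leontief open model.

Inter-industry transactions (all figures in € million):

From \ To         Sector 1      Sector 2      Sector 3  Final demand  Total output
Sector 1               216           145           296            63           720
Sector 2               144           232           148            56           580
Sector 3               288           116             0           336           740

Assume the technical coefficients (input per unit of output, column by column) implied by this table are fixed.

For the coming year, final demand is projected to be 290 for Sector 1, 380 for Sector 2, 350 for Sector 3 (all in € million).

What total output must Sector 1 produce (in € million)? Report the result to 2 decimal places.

x_1 = 1853.81

Technical coefficients a_ij = z_ij / X_j:
  a_11 = 216/720 = 0.30, a_21 = 144/720 = 0.20, a_31 = 288/720 = 0.40
  a_12 = 145/580 = 0.25, a_22 = 232/580 = 0.40, a_32 = 116/580 = 0.20
  a_13 = 296/740 = 0.40, a_23 = 148/740 = 0.20, a_33 = 0/740 = 0.00
I − A =
  [   0.70    -0.25    -0.40]
  [  -0.20     0.60    -0.20]
  [  -0.40    -0.20     1.00]
Cofactors of I−A, C_ij = (−1)^(i+j)·(minor ij) (rows/columns in the sector order above):
  C_11 = (0.60)(1.00) − (-0.20)(-0.20) = 0.5600
  C_12 = −[(-0.20)(1.00) − (-0.20)(-0.40)] = 0.2800
  C_13 = (-0.20)(-0.20) − (0.60)(-0.40) = 0.2800
  C_21 = −[(-0.25)(1.00) − (-0.40)(-0.20)] = 0.3300
  C_22 = (0.70)(1.00) − (-0.40)(-0.40) = 0.5400
  C_23 = −[(0.70)(-0.20) − (-0.25)(-0.40)] = 0.2400
  C_31 = (-0.25)(-0.20) − (-0.40)(0.60) = 0.2900
  C_32 = −[(0.70)(-0.20) − (-0.40)(-0.20)] = 0.2200
  C_33 = (0.70)(0.60) − (-0.25)(-0.20) = 0.3700
det(I−A) = Σ_j (I−A)_1j·C_1j = (0.70)(0.5600) + (-0.25)(0.2800) + (-0.40)(0.2800) = 0.2100
adj(I−A) = Cᵀ =
  [ 0.5600   0.3300   0.2900]
  [ 0.2800   0.5400   0.2200]
  [ 0.2800   0.2400   0.3700]
(I − A)⁻¹ = adj(I−A) / det(I−A) ≈
  [   2.6667     1.5714     1.3810]
  [   1.3333     2.5714     1.0476]
  [   1.3333     1.1429     1.7619]
x = (I − A)⁻¹ d = adj(I−A)·d / det(I−A), with det(I−A) = 0.2100:
  x_1 = (0.5600·290 + 0.3300·380 + 0.2900·350) / 0.2100 = 389.30 / 0.2100 ≈ 1853.81
  x_2 = (0.2800·290 + 0.5400·380 + 0.2200·350) / 0.2100 = 363.40 / 0.2100 ≈ 1730.48
  x_3 = (0.2800·290 + 0.2400·380 + 0.3700·350) / 0.2100 = 301.90 / 0.2100 ≈ 1437.62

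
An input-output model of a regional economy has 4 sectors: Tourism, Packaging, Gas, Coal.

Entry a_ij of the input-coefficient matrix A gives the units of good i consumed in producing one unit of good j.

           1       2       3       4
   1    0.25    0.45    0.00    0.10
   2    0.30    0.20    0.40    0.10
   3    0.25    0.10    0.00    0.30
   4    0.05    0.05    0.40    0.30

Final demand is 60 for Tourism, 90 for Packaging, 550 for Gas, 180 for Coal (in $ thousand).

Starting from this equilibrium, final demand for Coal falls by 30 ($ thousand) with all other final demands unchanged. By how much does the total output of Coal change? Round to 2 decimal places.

Δx_4 = -64.46

I − A =
  [   0.75    -0.45     0.00    -0.10]
  [  -0.30     0.80    -0.40    -0.10]
  [  -0.25    -0.10     1.00    -0.30]
  [  -0.05    -0.05    -0.40     0.70]
Compute the cofactors C_ij = (−1)^(i+j)·(3×3 minor ij) of I−A; the adjugate is their transpose:
adj(I−A) = Cᵀ =
  [ 0.42100   0.27000   0.17800   0.17500]
  [ 0.26500   0.42000   0.25000   0.20500]
  [ 0.17675   0.15000   0.31400   0.18125]
  [ 0.15000   0.13500   0.21000   0.39000]
det(I−A) = Σ_j (I−A)_1j·C_1j = (0.75)(0.42100) + (-0.45)(0.26500) + (0.00)(0.17675) + (-0.10)(0.15000) = 0.1815
(I − A)⁻¹ = adj(I−A) / det(I−A) ≈
  [   2.3196     1.4876     0.9807     0.9642]
  [   1.4601     2.3140     1.3774     1.1295]
  [   0.9738     0.8264     1.7300     0.9986]
  [   0.8264     0.7438     1.1570     2.1488]
Δx = (I − A)⁻¹ Δd with Δd having -30 in the Coal component and 0 elsewhere.
So Δx_4 = L_44 · (-30), where L_44 = adj(I−A)_44 / det(I−A) = 0.39000 / 0.1815.
Δx_4 = 0.39000 × (-30) / 0.1815 = -11.70 / 0.1815 ≈ -64.46.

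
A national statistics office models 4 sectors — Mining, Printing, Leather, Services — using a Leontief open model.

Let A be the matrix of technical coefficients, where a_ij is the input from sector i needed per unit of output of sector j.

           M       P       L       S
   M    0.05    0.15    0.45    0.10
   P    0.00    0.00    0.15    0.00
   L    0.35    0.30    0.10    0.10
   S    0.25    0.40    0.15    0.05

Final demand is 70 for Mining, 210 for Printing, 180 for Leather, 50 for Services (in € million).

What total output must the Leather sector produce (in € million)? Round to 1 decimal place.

x_L = 481.8

I − A =
  [   0.95    -0.15    -0.45    -0.10]
  [   0.00     1.00    -0.15     0.00]
  [  -0.35    -0.30     0.90    -0.10]
  [  -0.25    -0.40    -0.15     0.95]
Compute the cofactors C_ij = (−1)^(i+j)·(3×3 minor ij) of I−A; the adjugate is their transpose:
adj(I−A) = Cᵀ =
  [ 0.791250   0.312750   0.469875   0.132750]
  [ 0.053625   0.609375   0.131625   0.019500]
  [ 0.357500   0.368875   0.877500   0.130000]
  [ 0.287250   0.397125   0.317625   0.646875]
det(I−A) = Σ_j (I−A)_1j·C_1j = (0.95)(0.791250) + (-0.15)(0.053625) + (-0.45)(0.357500) + (-0.10)(0.287250) = 0.55404375
(I − A)⁻¹ = adj(I−A) / det(I−A) ≈
  [   1.4281     0.5645     0.8481     0.2396]
  [   0.0968     1.0999     0.2376     0.0352]
  [   0.6453     0.6658     1.5838     0.2346]
  [   0.5185     0.7168     0.5733     1.1676]
x = (I − A)⁻¹ d = adj(I−A)·d / det(I−A), with det(I−A) = 0.55404375:
  x_M = (0.791250·70 + 0.312750·210 + 0.469875·180 + 0.132750·50) / 0.55404375 = 212.28 / 0.55404375 ≈ 383.1
  x_P = (0.053625·70 + 0.609375·210 + 0.131625·180 + 0.019500·50) / 0.55404375 = 156.39 / 0.55404375 ≈ 282.3
  x_L = (0.357500·70 + 0.368875·210 + 0.877500·180 + 0.130000·50) / 0.55404375 = 266.93875 / 0.55404375 ≈ 481.8
  x_S = (0.287250·70 + 0.397125·210 + 0.317625·180 + 0.646875·50) / 0.55404375 = 193.02 / 0.55404375 ≈ 348.4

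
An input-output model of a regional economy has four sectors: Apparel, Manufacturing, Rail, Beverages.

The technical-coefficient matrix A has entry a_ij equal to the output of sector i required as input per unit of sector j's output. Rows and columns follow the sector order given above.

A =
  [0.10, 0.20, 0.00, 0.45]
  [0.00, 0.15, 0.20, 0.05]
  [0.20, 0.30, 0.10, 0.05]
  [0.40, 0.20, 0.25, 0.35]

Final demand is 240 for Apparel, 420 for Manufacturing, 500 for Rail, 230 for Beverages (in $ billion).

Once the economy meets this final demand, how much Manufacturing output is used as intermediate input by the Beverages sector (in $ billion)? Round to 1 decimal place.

z_24 = 103.6

I − A =
  [   0.90    -0.20     0.00    -0.45]
  [   0.00     0.85    -0.20    -0.05]
  [  -0.20    -0.30     0.90    -0.05]
  [  -0.40    -0.20    -0.25     0.65]
Compute the cofactors C_ij = (−1)^(i+j)·(3×3 minor ij) of I−A; the adjugate is their transpose:
adj(I−A) = Cᵀ =
  [ 0.432875   0.229250   0.142125   0.328250]
  [ 0.050500   0.330750   0.092250   0.067500]
  [ 0.131500   0.178500   0.331250   0.130250]
  [ 0.332500   0.311500   0.243250   0.626500]
det(I−A) = Σ_j (I−A)_1j·C_1j = (0.90)(0.432875) + (-0.20)(0.050500) + (0.00)(0.131500) + (-0.45)(0.332500) = 0.2298625
(I − A)⁻¹ = adj(I−A) / det(I−A) ≈
  [   1.8832     0.9973     0.6183     1.4280]
  [   0.2197     1.4389     0.4013     0.2937]
  [   0.5721     0.7766     1.4411     0.5666]
  [   1.4465     1.3552     1.0582     2.7255]
First solve x = (I − A)⁻¹ d = adj(I−A)·d / det(I−A); in particular x_4 = (0.332500·240 + 0.311500·420 + 0.243250·500 + 0.626500·230) / 0.2298625 = 476.35 / 0.2298625 ≈ 2072.326.
Intermediate flow from 2 to 4: z_24 = a_24 · x_4 = 0.05 × 476.35 / 0.2298625 = 23.8175 / 0.2298625 ≈ 103.6.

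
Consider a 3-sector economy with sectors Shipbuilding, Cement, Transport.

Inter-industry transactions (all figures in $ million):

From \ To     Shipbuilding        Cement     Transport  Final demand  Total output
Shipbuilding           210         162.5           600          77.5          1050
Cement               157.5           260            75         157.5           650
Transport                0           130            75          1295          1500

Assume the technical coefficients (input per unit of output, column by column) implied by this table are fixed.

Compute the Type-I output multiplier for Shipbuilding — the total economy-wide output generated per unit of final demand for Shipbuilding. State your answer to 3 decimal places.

m_1 = 1.830

Technical coefficients a_ij = z_ij / X_j:
  a_11 = 210/1050 = 0.20, a_21 = 157.5/1050 = 0.15, a_31 = 0/1050 = 0.00
  a_12 = 162.5/650 = 0.25, a_22 = 260/650 = 0.40, a_32 = 130/650 = 0.20
  a_13 = 600/1500 = 0.40, a_23 = 75/1500 = 0.05, a_33 = 75/1500 = 0.05
I − A =
  [   0.80    -0.25    -0.40]
  [  -0.15     0.60    -0.05]
  [   0.00    -0.20     0.95]
Cofactors of I−A, C_ij = (−1)^(i+j)·(minor ij) (rows/columns in the sector order above):
  C_11 = (0.60)(0.95) − (-0.05)(-0.20) = 0.5600
  C_12 = −[(-0.15)(0.95) − (-0.05)(0.00)] = 0.1425
  C_13 = (-0.15)(-0.20) − (0.60)(0.00) = 0.0300
  C_21 = −[(-0.25)(0.95) − (-0.40)(-0.20)] = 0.3175
  C_22 = (0.80)(0.95) − (-0.40)(0.00) = 0.7600
  C_23 = −[(0.80)(-0.20) − (-0.25)(0.00)] = 0.1600
  C_31 = (-0.25)(-0.05) − (-0.40)(0.60) = 0.2525
  C_32 = −[(0.80)(-0.05) − (-0.40)(-0.15)] = 0.1000
  C_33 = (0.80)(0.60) − (-0.25)(-0.15) = 0.4425
det(I−A) = Σ_j (I−A)_1j·C_1j = (0.80)(0.5600) + (-0.25)(0.1425) + (-0.40)(0.0300) = 0.400375
adj(I−A) = Cᵀ =
  [ 0.5600   0.3175   0.2525]
  [ 0.1425   0.7600   0.1000]
  [ 0.0300   0.1600   0.4425]
(I − A)⁻¹ = adj(I−A) / det(I−A) ≈
  [   1.3987     0.7930     0.6307]
  [   0.3559     1.8982     0.2498]
  [   0.0749     0.3996     1.1052]
The output multiplier for sector j is the column-j sum of the Leontief inverse (I − A)⁻¹ = adj(I−A) / det(I−A).
Column 1 of adj(I−A): (0.5600, 0.1425, 0.0300); det(I−A) = 0.400375.
m_1 = (0.5600 + 0.1425 + 0.0300) / 0.400375 = 0.7325 / 0.400375 ≈ 1.830.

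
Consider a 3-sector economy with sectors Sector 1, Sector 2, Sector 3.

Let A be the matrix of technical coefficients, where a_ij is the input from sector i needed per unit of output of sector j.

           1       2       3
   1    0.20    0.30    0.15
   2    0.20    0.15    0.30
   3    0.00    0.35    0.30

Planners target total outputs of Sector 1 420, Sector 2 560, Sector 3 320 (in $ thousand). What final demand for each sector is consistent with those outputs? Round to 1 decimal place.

d_1 = 120.0, d_2 = 296.0, d_3 = 28.0

I − A =
  [   0.80    -0.30    -0.15]
  [  -0.20     0.85    -0.30]
  [   0.00    -0.35     0.70]
d = (I − A) x:
  d_1 = (+0.80)·420 + (-0.30)·560 + (-0.15)·320 = 120.0
  d_2 = (-0.20)·420 + (+0.85)·560 + (-0.30)·320 = 296.0
  d_3 = (+0.00)·420 + (-0.35)·560 + (+0.70)·320 = 28.0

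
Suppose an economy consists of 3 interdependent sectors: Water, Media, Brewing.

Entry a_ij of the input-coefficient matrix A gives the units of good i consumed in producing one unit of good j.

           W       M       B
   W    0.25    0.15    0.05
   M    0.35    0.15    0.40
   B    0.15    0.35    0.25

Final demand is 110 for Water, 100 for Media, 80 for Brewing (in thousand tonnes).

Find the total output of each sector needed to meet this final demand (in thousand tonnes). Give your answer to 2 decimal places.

x_W = 243.15, x_M = 372.70, x_B = 329.22

I − A =
  [   0.75    -0.15    -0.05]
  [  -0.35     0.85    -0.40]
  [  -0.15    -0.35     0.75]
Cofactors of I−A, C_ij = (−1)^(i+j)·(minor ij) (rows/columns in the sector order above):
  C_11 = (0.85)(0.75) − (-0.40)(-0.35) = 0.4975
  C_12 = −[(-0.35)(0.75) − (-0.40)(-0.15)] = 0.3225
  C_13 = (-0.35)(-0.35) − (0.85)(-0.15) = 0.2500
  C_21 = −[(-0.15)(0.75) − (-0.05)(-0.35)] = 0.1300
  C_22 = (0.75)(0.75) − (-0.05)(-0.15) = 0.5550
  C_23 = −[(0.75)(-0.35) − (-0.15)(-0.15)] = 0.2850
  C_31 = (-0.15)(-0.40) − (-0.05)(0.85) = 0.1025
  C_32 = −[(0.75)(-0.40) − (-0.05)(-0.35)] = 0.3175
  C_33 = (0.75)(0.85) − (-0.15)(-0.35) = 0.5850
det(I−A) = Σ_j (I−A)_1j·C_1j = (0.75)(0.4975) + (-0.15)(0.3225) + (-0.05)(0.2500) = 0.31225
adj(I−A) = Cᵀ =
  [ 0.4975   0.1300   0.1025]
  [ 0.3225   0.5550   0.3175]
  [ 0.2500   0.2850   0.5850]
(I − A)⁻¹ = adj(I−A) / det(I−A) ≈
  [   1.5933     0.4163     0.3283]
  [   1.0328     1.7774     1.0168]
  [   0.8006     0.9127     1.8735]
x = (I − A)⁻¹ d = adj(I−A)·d / det(I−A), with det(I−A) = 0.31225:
  x_W = (0.4975·110 + 0.1300·100 + 0.1025·80) / 0.31225 = 75.925 / 0.31225 ≈ 243.15
  x_M = (0.3225·110 + 0.5550·100 + 0.3175·80) / 0.31225 = 116.375 / 0.31225 ≈ 372.70
  x_B = (0.2500·110 + 0.2850·100 + 0.5850·80) / 0.31225 = 102.80 / 0.31225 ≈ 329.22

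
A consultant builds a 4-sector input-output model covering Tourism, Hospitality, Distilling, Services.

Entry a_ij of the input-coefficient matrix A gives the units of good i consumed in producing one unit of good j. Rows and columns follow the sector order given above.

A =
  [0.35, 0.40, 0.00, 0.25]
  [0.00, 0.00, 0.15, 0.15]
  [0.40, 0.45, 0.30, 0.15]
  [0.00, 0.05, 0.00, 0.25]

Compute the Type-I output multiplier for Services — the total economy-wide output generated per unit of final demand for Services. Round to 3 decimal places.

m_S = 3.361

I − A =
  [   0.65    -0.40     0.00    -0.25]
  [   0.00     1.00    -0.15    -0.15]
  [  -0.40    -0.45     0.70    -0.15]
  [   0.00    -0.05     0.00     0.75]
Compute the cofactors C_ij = (−1)^(i+j)·(3×3 minor ij) of I−A; the adjugate is their transpose:
adj(I−A) = Cᵀ =
  [ 0.468000   0.218750   0.046875   0.209125]
  [ 0.045000   0.341250   0.073125   0.097875]
  [ 0.297000   0.349250   0.482625   0.265375]
  [ 0.003000   0.022750   0.004875   0.387125]
det(I−A) = Σ_j (I−A)_1j·C_1j = (0.65)(0.468000) + (-0.40)(0.045000) + (0.00)(0.297000) + (-0.25)(0.003000) = 0.28545
(I − A)⁻¹ = adj(I−A) / det(I−A) ≈
  [   1.6395     0.7663     0.1642     0.7326]
  [   0.1576     1.1955     0.2562     0.3429]
  [   1.0405     1.2235     1.6908     0.9297]
  [   0.0105     0.0797     0.0171     1.3562]
The output multiplier for sector j is the column-j sum of the Leontief inverse (I − A)⁻¹ = adj(I−A) / det(I−A).
Column S of adj(I−A): (0.209125, 0.097875, 0.265375, 0.387125); det(I−A) = 0.28545.
m_S = (0.209125 + 0.097875 + 0.265375 + 0.387125) / 0.28545 = 0.9595 / 0.28545 ≈ 3.361.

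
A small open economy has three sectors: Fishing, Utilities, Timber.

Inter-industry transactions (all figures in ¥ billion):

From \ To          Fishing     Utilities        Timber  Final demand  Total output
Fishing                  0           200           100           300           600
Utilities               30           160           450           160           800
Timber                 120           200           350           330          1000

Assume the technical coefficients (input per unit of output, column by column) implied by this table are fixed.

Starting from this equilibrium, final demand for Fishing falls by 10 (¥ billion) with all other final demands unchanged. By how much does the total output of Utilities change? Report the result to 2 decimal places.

Δx_2 = -3.41

Technical coefficients a_ij = z_ij / X_j:
  a_11 = 0/600 = 0.00, a_21 = 30/600 = 0.05, a_31 = 120/600 = 0.20
  a_12 = 200/800 = 0.25, a_22 = 160/800 = 0.20, a_32 = 200/800 = 0.25
  a_13 = 100/1000 = 0.10, a_23 = 450/1000 = 0.45, a_33 = 350/1000 = 0.35
I − A =
  [   1.00    -0.25    -0.10]
  [  -0.05     0.80    -0.45]
  [  -0.20    -0.25     0.65]
Cofactors of I−A, C_ij = (−1)^(i+j)·(minor ij) (rows/columns in the sector order above):
  C_11 = (0.80)(0.65) − (-0.45)(-0.25) = 0.4075
  C_12 = −[(-0.05)(0.65) − (-0.45)(-0.20)] = 0.1225
  C_13 = (-0.05)(-0.25) − (0.80)(-0.20) = 0.1725
  C_21 = −[(-0.25)(0.65) − (-0.10)(-0.25)] = 0.1875
  C_22 = (1.00)(0.65) − (-0.10)(-0.20) = 0.6300
  C_23 = −[(1.00)(-0.25) − (-0.25)(-0.20)] = 0.3000
  C_31 = (-0.25)(-0.45) − (-0.10)(0.80) = 0.1925
  C_32 = −[(1.00)(-0.45) − (-0.10)(-0.05)] = 0.4550
  C_33 = (1.00)(0.80) − (-0.25)(-0.05) = 0.7875
det(I−A) = Σ_j (I−A)_1j·C_1j = (1.00)(0.4075) + (-0.25)(0.1225) + (-0.10)(0.1725) = 0.359625
adj(I−A) = Cᵀ =
  [ 0.4075   0.1875   0.1925]
  [ 0.1225   0.6300   0.4550]
  [ 0.1725   0.3000   0.7875]
(I − A)⁻¹ = adj(I−A) / det(I−A) ≈
  [   1.1331     0.5214     0.5353]
  [   0.3406     1.7518     1.2652]
  [   0.4797     0.8342     2.1898]
Δx = (I − A)⁻¹ Δd with Δd having -10 in the Fishing component and 0 elsewhere.
So Δx_2 = L_21 · (-10), where L_21 = adj(I−A)_21 / det(I−A) = 0.1225 / 0.359625.
Δx_2 = 0.1225 × (-10) / 0.359625 = -1.225 / 0.359625 ≈ -3.41.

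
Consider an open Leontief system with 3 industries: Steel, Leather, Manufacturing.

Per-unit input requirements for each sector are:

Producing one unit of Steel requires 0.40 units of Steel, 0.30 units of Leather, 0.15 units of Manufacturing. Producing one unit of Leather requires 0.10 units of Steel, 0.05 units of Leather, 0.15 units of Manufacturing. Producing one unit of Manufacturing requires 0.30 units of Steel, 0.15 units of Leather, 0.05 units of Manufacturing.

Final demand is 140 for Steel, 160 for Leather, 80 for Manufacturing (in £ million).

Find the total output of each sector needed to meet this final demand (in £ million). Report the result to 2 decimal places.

I − A =
  [   0.60    -0.10    -0.30]
  [  -0.30     0.95    -0.15]
  [  -0.15    -0.15     0.95]
Cofactors of I−A, C_ij = (−1)^(i+j)·(minor ij) (rows/columns in the sector order above):
  C_11 = (0.95)(0.95) − (-0.15)(-0.15) = 0.8800
  C_12 = −[(-0.30)(0.95) − (-0.15)(-0.15)] = 0.3075
  C_13 = (-0.30)(-0.15) − (0.95)(-0.15) = 0.1875
  C_21 = −[(-0.10)(0.95) − (-0.30)(-0.15)] = 0.1400
  C_22 = (0.60)(0.95) − (-0.30)(-0.15) = 0.5250
  C_23 = −[(0.60)(-0.15) − (-0.10)(-0.15)] = 0.1050
  C_31 = (-0.10)(-0.15) − (-0.30)(0.95) = 0.3000
  C_32 = −[(0.60)(-0.15) − (-0.30)(-0.30)] = 0.1800
  C_33 = (0.60)(0.95) − (-0.10)(-0.30) = 0.5400
det(I−A) = Σ_j (I−A)_1j·C_1j = (0.60)(0.8800) + (-0.10)(0.3075) + (-0.30)(0.1875) = 0.4410
adj(I−A) = Cᵀ =
  [ 0.8800   0.1400   0.3000]
  [ 0.3075   0.5250   0.1800]
  [ 0.1875   0.1050   0.5400]
(I − A)⁻¹ = adj(I−A) / det(I−A) ≈
  [   1.9955     0.3175     0.6803]
  [   0.6973     1.1905     0.4082]
  [   0.4252     0.2381     1.2245]
x = (I − A)⁻¹ d = adj(I−A)·d / det(I−A), with det(I−A) = 0.4410:
  x_1 = (0.8800·140 + 0.1400·160 + 0.3000·80) / 0.4410 = 169.60 / 0.4410 ≈ 384.58
  x_2 = (0.3075·140 + 0.5250·160 + 0.1800·80) / 0.4410 = 141.45 / 0.4410 ≈ 320.75
  x_3 = (0.1875·140 + 0.1050·160 + 0.5400·80) / 0.4410 = 86.25 / 0.4410 ≈ 195.58

x_1 = 384.58, x_2 = 320.75, x_3 = 195.58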